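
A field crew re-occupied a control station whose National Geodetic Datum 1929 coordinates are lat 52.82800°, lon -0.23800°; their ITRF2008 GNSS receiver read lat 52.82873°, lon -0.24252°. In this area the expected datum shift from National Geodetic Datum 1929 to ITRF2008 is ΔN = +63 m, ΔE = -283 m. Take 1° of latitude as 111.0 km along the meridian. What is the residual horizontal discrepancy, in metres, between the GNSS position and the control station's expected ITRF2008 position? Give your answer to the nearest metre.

Observed coordinate differences: Δφ = +0.00073°, Δλ = -0.00452°.
Converting to metres (1° lat = 111000 m, cos φ = 0.604210): observed ΔN = 81.0 m, observed ΔE = -303.1 m.
Subtracting the expected shift leaves a residual of 81.0 − (63) = 18.0 m north and -303.1 − (-283) = -20.1 m east.
Residual distance = √(18.0² + (-20.1)²) = 27.0 m.

27 m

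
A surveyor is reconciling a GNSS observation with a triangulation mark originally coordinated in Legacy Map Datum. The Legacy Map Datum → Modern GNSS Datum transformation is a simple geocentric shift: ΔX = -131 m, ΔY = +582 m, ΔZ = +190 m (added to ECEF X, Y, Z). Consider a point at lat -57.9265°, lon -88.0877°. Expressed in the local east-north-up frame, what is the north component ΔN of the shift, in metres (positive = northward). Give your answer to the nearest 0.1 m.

The local north axis is (−sin φ cos λ, −sin φ sin λ, cos φ), giving ΔN = -3.704 − 492.893 + 100.891 = -395.71 m.

ΔN = -395.7 m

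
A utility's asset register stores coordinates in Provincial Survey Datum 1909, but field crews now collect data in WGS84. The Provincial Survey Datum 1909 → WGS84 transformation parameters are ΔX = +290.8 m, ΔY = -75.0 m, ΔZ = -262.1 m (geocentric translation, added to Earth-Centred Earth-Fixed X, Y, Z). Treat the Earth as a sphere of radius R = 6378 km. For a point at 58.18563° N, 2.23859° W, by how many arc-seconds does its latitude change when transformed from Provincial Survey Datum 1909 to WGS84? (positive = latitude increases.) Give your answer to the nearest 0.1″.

Δφ = -12.5″

sin φ = 0.849761, cos φ = 0.527169, sin λ = -0.039061, cos λ = 0.999237.
North component: ΔN = −sin φ cos λ·ΔX − sin φ sin λ·ΔY + cos φ·ΔZ = −(0.849761)(0.999237)(290.8) − (0.849761)(-0.039061)(-75.0) + (0.527169)(-262.1) = -387.58 m.
1° of latitude spans πR/180 = 111317 m, so Δφ = -387.58 / 111317 × 3600 = -12.534″.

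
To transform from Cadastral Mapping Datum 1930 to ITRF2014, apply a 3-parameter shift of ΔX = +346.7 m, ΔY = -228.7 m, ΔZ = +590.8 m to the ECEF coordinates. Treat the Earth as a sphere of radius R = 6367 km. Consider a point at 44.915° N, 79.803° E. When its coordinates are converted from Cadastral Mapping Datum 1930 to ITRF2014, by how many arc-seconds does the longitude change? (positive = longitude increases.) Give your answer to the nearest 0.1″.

sin φ = 0.706057, cos φ = 0.708155, sin λ = 0.984205, cos λ = 0.177033.
East component: ΔE = −sin λ·ΔX + cos λ·ΔY = −(0.984205)(346.7) + (0.177033)(-228.7) = -381.71 m.
1° of latitude spans πR/180 = 111125 m; at latitude φ, 1° of longitude spans that × cos φ = 78693.8 m, so Δλ = -381.71 / 78693.8 × 3600 = -17.462″.

Δλ = -17.5″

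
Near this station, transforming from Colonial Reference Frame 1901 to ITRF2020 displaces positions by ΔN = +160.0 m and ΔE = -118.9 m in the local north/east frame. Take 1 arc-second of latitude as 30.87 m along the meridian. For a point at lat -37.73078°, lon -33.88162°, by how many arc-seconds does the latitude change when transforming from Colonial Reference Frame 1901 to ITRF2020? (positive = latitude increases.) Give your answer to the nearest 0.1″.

1″ of latitude = 30.87 m, so Δφ = 160.0 / 30.87 = 5.183″.

Δφ = 5.2″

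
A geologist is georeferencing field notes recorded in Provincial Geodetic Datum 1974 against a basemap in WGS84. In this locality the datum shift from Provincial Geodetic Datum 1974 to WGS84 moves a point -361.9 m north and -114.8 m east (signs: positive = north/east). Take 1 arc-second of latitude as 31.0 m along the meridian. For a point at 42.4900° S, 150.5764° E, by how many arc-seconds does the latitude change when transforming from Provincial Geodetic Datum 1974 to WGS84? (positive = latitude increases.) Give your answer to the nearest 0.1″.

1″ of latitude = 31.00 m, so Δφ = -361.9 / 31.00 = -11.674″.

Δφ = -11.7″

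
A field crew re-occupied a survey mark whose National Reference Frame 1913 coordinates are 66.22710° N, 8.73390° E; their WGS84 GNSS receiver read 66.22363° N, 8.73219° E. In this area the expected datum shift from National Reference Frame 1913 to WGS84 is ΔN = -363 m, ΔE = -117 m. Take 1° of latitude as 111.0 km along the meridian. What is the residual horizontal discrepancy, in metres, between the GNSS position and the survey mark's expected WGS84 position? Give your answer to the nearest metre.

46 m

Observed coordinate differences: Δφ = -0.00347°, Δλ = -0.00171°.
Converting to metres (1° lat = 111000 m, cos φ = 0.403112): observed ΔN = -385.2 m, observed ΔE = -76.5 m.
Subtracting the expected shift leaves a residual of -385.2 − (-363) = -22.2 m north and -76.5 − (-117) = 40.5 m east.
Residual distance = √((-22.2)² + 40.5²) = 46.2 m.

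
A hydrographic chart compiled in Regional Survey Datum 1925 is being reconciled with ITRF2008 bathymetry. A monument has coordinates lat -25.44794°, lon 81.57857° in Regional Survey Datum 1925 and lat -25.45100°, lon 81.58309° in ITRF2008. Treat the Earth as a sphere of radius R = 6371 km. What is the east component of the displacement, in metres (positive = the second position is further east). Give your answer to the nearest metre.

Δφ = -25.45100° − -25.44794° = -0.00306°; Δλ = 81.58309° − 81.57857° = +0.00452°.
1° along a meridian = πR/180 = 111195 m.
ΔN = Δφ × 111195 = -340.3 m; ΔE = Δλ × 111195 × cos(-25.44794°) = +0.00452 × 111195 × 0.902976 = 453.8 m.

ΔE = 454 m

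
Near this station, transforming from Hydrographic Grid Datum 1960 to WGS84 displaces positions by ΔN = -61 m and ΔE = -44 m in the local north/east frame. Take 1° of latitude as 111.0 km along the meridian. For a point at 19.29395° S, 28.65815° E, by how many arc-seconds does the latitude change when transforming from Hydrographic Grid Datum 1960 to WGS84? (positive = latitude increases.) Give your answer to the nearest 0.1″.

1° of latitude = 111.0 km, so Δφ = -61.0 / 111000 = -0.0005495° = -1.978″.

Δφ = -2.0″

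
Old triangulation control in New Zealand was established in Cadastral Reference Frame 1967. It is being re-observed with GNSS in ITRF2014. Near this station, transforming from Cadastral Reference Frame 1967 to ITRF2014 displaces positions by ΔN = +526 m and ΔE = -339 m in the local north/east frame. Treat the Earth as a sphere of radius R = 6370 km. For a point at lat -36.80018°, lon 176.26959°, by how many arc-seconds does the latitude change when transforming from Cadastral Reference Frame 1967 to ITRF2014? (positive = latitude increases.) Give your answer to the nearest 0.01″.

Δφ = 17.03″

On a sphere of radius R, 1 rad of latitude = R, so Δφ = ΔN / R = 526.0 / 6370000 = 8.2575e-05 rad = 17.032″.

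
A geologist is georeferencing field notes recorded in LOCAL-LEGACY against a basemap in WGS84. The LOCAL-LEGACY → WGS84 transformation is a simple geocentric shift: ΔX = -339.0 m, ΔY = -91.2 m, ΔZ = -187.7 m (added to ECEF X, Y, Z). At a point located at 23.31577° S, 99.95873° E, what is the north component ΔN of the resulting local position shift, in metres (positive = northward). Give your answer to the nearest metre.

At φ = -23.31577°, λ = 99.95873°: sin φ = -0.395798, cos φ = 0.918337, sin λ = 0.984933, cos λ = -0.172939.
ΔN = −sin φ cos λ·ΔX − sin φ sin λ·ΔY + cos φ·ΔZ = −(-0.395798)(-0.172939)(-339.0) − (-0.395798)(0.984933)(-91.2) + (0.918337)(-187.7) = -184.72 m.

ΔN = -185 m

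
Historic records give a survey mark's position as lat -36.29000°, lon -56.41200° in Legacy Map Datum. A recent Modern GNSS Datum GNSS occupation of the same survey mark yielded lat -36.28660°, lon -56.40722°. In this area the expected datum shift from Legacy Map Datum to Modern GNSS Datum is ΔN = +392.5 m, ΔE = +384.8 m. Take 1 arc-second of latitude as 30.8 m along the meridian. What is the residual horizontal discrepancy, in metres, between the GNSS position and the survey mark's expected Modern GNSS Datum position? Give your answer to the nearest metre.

45 m

Observed coordinate differences: Δφ = +0.00340°, Δλ = +0.00478°.
Converting to metres (1° lat = 110880 m, cos φ = 0.806032): observed ΔN = 377.0 m, observed ΔE = 427.2 m.
Subtracting the expected shift leaves a residual of 377.0 − (392.5) = -15.5 m north and 427.2 − (384.8) = 42.4 m east.
Residual distance = √((-15.5)² + 42.4²) = 45.1 m.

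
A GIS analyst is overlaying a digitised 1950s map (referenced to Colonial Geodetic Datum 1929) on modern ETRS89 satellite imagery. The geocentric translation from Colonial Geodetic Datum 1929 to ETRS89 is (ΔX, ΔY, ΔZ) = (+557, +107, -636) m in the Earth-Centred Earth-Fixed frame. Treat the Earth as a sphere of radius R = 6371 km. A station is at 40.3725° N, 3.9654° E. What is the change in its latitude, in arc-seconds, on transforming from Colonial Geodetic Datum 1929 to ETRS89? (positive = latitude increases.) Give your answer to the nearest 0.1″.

Δφ = -27.5″

sin φ = 0.647754, cos φ = 0.761849, sin λ = 0.069154, cos λ = 0.997606.
North component: ΔN = −sin φ cos λ·ΔX − sin φ sin λ·ΔY + cos φ·ΔZ = −(0.647754)(0.997606)(557) − (0.647754)(0.069154)(107) + (0.761849)(-636) = -849.26 m.
1° of latitude spans πR/180 = 111195 m, so Δφ = -849.26 / 111195 × 3600 = -27.495″.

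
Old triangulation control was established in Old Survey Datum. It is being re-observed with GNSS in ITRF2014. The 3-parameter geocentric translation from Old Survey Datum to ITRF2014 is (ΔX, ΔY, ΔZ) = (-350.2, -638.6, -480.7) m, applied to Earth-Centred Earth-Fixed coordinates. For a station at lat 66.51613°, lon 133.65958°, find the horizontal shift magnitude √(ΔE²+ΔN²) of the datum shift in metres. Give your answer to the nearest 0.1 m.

At φ = 66.51613°, λ = 133.65958°: sin φ = 0.917172, cos φ = 0.398491, sin λ = 0.723454, cos λ = -0.690372.
ΔE = −sin λ·ΔX + cos λ·ΔY = −(0.723454)·(-350.2) + (-0.690372)·(-638.6) = 694.23 m.
ΔN = −sin φ cos λ·ΔX − sin φ sin λ·ΔY + cos φ·ΔZ = −(0.917172)(-0.690372)(-350.2) − (0.917172)(0.723454)(-638.6) + (0.398491)(-480.7) = 10.43 m.
Horizontal magnitude = √(ΔE² + ΔN²) = √(694.23² + 10.43²) = 694.30 m.

694.3 m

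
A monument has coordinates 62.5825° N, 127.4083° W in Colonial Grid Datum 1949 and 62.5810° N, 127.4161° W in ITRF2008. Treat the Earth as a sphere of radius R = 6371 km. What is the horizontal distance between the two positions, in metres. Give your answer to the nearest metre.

433 m

Δφ = 62.5810° − 62.5825° = -0.0015°; Δλ = -127.4161° − -127.4083° = -0.0078°.
1° along a meridian = πR/180 = 111195 m.
ΔN = Δφ × 111195 = -166.8 m; ΔE = Δλ × 111195 × cos(62.5825°) = -0.0078 × 111195 × 0.460471 = -399.4 m.
Distance = √(ΔE² + ΔN²) = √((-399.4)² + (-166.8)²) = 432.8 m.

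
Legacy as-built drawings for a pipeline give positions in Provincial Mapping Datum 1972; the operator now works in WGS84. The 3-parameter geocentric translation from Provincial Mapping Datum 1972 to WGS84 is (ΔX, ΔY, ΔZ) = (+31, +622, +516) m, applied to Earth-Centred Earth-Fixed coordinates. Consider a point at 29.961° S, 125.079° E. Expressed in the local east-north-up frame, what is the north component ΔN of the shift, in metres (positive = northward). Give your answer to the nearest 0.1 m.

ΔN = 692.4 m

The local north axis is (−sin φ cos λ, −sin φ sin λ, cos φ), giving ΔN = -8.897 + 254.210 + 447.045 = 692.36 m.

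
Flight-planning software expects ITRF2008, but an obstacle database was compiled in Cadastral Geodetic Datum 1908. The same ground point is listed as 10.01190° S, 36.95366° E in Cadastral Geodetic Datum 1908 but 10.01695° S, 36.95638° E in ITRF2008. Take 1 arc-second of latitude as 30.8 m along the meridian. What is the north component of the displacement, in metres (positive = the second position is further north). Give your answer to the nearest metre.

ΔN = -560 m

Δφ = -10.01695° − -10.01190° = -0.00505°; Δλ = 36.95638° − 36.95366° = +0.00272°.
1° of latitude = 3600 × 30.80 = 110880 m.
ΔN = Δφ × 110880 = -559.9 m; ΔE = Δλ × 110880 × cos(-10.01190°) = +0.00272 × 110880 × 0.984772 = 297.0 m.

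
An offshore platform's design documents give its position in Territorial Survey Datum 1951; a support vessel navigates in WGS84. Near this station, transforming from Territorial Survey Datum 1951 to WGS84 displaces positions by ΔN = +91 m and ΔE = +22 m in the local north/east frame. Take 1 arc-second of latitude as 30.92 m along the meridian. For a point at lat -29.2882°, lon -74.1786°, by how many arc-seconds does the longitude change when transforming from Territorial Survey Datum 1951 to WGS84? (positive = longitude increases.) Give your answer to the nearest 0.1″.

At latitude -29.2882°, cos φ = 0.872170.
1″ of longitude at this latitude = 30.92 × cos φ = 26.9675 m, so Δλ = 22.0 / 26.9675 = 0.816″.

Δλ = 0.8″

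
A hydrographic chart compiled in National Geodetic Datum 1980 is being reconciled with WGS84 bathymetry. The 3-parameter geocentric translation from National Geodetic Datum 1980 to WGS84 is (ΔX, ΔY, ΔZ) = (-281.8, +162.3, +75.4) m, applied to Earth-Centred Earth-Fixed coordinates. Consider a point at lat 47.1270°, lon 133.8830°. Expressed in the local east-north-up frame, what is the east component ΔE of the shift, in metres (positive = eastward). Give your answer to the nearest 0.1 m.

ΔE = 90.6 m

The local east axis at (φ, λ) is (−sin λ, cos λ, 0), so ΔE = −sin(133.8830°)·(-281.8) + cos(133.8830°)·162.3 = 90.60 m.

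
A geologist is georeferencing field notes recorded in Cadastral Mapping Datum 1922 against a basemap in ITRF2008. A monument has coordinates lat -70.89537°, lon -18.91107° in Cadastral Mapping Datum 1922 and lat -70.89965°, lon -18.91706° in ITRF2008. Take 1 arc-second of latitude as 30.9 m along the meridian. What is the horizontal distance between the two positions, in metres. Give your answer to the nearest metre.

Δφ = -70.89965° − -70.89537° = -0.00428°; Δλ = -18.91706° − -18.91107° = -0.00599°.
1° of latitude = 3600 × 30.90 = 111240 m.
ΔN = Δφ × 111240 = -476.1 m; ΔE = Δλ × 111240 × cos(-70.89537°) = -0.00599 × 111240 × 0.327294 = -218.1 m.
Distance = √(ΔE² + ΔN²) = √((-218.1)² + (-476.1)²) = 523.7 m.

524 m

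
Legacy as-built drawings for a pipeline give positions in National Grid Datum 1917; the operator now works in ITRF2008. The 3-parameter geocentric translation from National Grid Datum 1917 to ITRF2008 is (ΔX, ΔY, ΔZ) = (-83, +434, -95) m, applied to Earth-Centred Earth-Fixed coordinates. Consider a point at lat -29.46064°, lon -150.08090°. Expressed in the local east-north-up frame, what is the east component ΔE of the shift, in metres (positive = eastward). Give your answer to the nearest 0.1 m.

ΔE = -417.6 m

At φ = -29.46064°, λ = -150.08090°: sin φ = -0.491826, cos φ = 0.870694, sin λ = -0.498777, cos λ = -0.866731.
ΔE = −sin λ·ΔX + cos λ·ΔY = −(-0.498777)·(-83) + (-0.866731)·(434) = -417.56 m.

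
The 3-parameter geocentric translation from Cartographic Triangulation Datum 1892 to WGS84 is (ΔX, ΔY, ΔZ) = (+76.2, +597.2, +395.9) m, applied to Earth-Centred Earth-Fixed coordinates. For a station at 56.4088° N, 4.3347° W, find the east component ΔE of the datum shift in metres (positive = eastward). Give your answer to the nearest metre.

At φ = 56.4088°, λ = -4.3347°: sin φ = 0.833006, cos φ = 0.553264, sin λ = -0.075583, cos λ = 0.997140.
ΔE = −sin λ·ΔX + cos λ·ΔY = −(-0.075583)·(76.2) + (0.997140)·(597.2) = 601.25 m.

ΔE = 601 m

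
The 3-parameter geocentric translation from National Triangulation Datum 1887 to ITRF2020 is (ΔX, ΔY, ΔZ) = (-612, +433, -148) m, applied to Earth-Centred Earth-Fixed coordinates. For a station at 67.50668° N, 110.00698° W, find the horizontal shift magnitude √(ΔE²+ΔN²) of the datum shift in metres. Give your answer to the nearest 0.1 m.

734.1 m

The local east axis at (φ, λ) is (−sin λ, cos λ, 0), so ΔE = −sin(-110.00698°)·(-612) + cos(-110.00698°)·433 = -723.21 m.
The local north axis is (−sin φ cos λ, −sin φ sin λ, cos φ), giving ΔN = -193.457 + 375.916 − 56.621 = 125.84 m.
Horizontal magnitude = √(ΔE² + ΔN²) = √((-723.21)² + 125.84²) = 734.08 m.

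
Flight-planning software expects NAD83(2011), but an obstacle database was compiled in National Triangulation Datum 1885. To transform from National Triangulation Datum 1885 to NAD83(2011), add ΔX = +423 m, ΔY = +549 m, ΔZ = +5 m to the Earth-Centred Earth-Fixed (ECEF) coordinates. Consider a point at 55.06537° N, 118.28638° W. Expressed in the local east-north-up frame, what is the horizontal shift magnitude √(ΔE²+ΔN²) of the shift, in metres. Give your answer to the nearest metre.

575 m

At φ = 55.06537°, λ = -118.28638°: sin φ = 0.819806, cos φ = 0.572641, sin λ = -0.880590, cos λ = -0.473879.
ΔE = −sin λ·ΔX + cos λ·ΔY = −(-0.880590)·(423) + (-0.473879)·(549) = 112.33 m.
ΔN = −sin φ cos λ·ΔX − sin φ sin λ·ΔY + cos φ·ΔZ = −(0.819806)(-0.473879)(423) − (0.819806)(-0.880590)(549) + (0.572641)(5) = 563.52 m.
Horizontal magnitude = √(ΔE² + ΔN²) = √(112.33² + 563.52²) = 574.61 m.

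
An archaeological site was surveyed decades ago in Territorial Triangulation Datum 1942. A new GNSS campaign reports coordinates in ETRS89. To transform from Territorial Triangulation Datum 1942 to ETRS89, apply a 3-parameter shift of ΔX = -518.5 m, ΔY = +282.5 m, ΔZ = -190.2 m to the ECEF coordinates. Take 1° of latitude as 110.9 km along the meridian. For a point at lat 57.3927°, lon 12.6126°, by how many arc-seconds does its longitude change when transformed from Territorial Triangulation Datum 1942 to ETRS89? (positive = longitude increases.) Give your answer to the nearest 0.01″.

Δλ = 23.43″

sin φ = 0.842384, cos φ = 0.538878, sin λ = 0.218358, cos λ = 0.975869.
East component: ΔE = −sin λ·ΔX + cos λ·ΔY = −(0.218358)(-518.5) + (0.975869)(282.5) = 388.90 m.
1° of latitude spans 110900 m; at latitude φ, 1° of longitude spans that × cos φ = 59761.6 m, so Δλ = 388.90 / 59761.6 × 3600 = 23.427″.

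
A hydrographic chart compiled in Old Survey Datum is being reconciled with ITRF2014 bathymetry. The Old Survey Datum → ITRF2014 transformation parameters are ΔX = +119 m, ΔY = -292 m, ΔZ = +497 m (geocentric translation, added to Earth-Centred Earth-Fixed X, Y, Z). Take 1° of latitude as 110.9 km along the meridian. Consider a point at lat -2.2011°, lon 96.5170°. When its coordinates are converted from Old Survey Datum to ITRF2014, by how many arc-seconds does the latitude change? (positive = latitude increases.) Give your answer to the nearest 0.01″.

Δφ = 15.74″

sin φ = -0.038407, cos φ = 0.999262, sin λ = 0.993538, cos λ = -0.113498.
North component: ΔN = −sin φ cos λ·ΔX − sin φ sin λ·ΔY + cos φ·ΔZ = −(-0.038407)(-0.113498)(119) − (-0.038407)(0.993538)(-292) + (0.999262)(497) = 484.97 m.
1° of latitude spans 110900 m, so Δφ = 484.97 / 110900 × 3600 = 15.743″.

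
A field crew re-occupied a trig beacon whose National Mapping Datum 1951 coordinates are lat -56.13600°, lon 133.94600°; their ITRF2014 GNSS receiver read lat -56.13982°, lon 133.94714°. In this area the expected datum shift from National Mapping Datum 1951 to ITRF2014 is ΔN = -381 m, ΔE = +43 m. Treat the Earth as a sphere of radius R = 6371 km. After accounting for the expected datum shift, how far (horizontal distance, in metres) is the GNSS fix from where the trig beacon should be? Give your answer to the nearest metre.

Observed coordinate differences: Δφ = -0.00382°, Δλ = +0.00114°.
Converting to metres (1° lat = 111195 m, cos φ = 0.557223): observed ΔN = -424.8 m, observed ΔE = 70.6 m.
Subtracting the expected shift leaves a residual of -424.8 − (-381) = -43.8 m north and 70.6 − (43) = 27.6 m east.
Residual distance = √((-43.8)² + 27.6²) = 51.8 m.

52 m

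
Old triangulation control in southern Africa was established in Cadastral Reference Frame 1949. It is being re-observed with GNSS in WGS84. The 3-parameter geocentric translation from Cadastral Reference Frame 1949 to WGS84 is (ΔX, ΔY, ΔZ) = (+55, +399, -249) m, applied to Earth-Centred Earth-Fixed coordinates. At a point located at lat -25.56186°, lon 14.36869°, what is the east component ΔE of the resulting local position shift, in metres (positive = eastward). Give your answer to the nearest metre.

The local east axis at (φ, λ) is (−sin λ, cos λ, 0), so ΔE = −sin(14.36869°)·55 + cos(14.36869°)·399 = 372.87 m.

ΔE = 373 m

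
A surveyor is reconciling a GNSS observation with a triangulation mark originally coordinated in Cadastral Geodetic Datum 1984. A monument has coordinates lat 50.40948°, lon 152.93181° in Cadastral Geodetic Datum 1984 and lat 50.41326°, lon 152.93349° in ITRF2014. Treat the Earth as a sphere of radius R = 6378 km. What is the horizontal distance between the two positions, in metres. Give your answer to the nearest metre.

437 m

Δφ = 50.41326° − 50.40948° = +0.00378°; Δλ = 152.93349° − 152.93181° = +0.00168°.
1° along a meridian = πR/180 = 111317 m.
ΔN = Δφ × 111317 = 420.8 m; ΔE = Δλ × 111317 × cos(50.40948°) = +0.00168 × 111317 × 0.637296 = 119.2 m.
Distance = √(ΔE² + ΔN²) = √(119.2² + 420.8²) = 437.3 m.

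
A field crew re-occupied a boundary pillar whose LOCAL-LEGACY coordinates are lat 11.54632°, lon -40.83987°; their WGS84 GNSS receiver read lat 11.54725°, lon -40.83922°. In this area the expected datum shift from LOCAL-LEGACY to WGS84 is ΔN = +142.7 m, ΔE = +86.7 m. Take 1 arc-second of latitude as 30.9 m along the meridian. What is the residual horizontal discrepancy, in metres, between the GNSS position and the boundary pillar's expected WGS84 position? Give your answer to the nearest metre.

Observed coordinate differences: Δφ = +0.00093°, Δλ = +0.00065°.
Converting to metres (1° lat = 111240 m, cos φ = 0.979763): observed ΔN = 103.5 m, observed ΔE = 70.8 m.
Subtracting the expected shift leaves a residual of 103.5 − (142.7) = -39.2 m north and 70.8 − (86.7) = -15.9 m east.
Residual distance = √((-39.2)² + (-15.9)²) = 42.3 m.

42 m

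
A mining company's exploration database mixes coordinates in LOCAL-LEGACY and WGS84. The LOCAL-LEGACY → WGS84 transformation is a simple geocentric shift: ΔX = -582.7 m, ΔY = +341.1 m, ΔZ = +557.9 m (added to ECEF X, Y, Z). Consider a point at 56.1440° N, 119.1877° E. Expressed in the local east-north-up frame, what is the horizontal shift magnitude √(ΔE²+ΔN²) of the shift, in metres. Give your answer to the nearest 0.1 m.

383.4 m

At φ = 56.1440°, λ = 119.1877°: sin φ = 0.830440, cos φ = 0.557108, sin λ = 0.873027, cos λ = -0.487672.
ΔE = −sin λ·ΔX + cos λ·ΔY = −(0.873027)·(-582.7) + (-0.487672)·(341.1) = 342.37 m.
ΔN = −sin φ cos λ·ΔX − sin φ sin λ·ΔY + cos φ·ΔZ = −(0.830440)(-0.487672)(-582.7) − (0.830440)(0.873027)(341.1) + (0.557108)(557.9) = -172.47 m.
Horizontal magnitude = √(ΔE² + ΔN²) = √(342.37² + (-172.47)²) = 383.36 m.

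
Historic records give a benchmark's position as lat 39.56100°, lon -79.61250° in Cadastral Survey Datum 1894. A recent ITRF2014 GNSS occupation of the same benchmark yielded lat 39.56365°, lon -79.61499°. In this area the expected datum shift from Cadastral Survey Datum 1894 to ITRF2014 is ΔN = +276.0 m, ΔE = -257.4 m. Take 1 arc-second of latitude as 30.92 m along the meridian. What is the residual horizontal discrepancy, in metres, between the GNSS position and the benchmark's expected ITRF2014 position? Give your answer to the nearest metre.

Observed coordinate differences: Δφ = +0.00265°, Δλ = -0.00249°.
Converting to metres (1° lat = 111312 m, cos φ = 0.770947): observed ΔN = 295.0 m, observed ΔE = -213.7 m.
Subtracting the expected shift leaves a residual of 295.0 − (276.0) = 19.0 m north and -213.7 − (-257.4) = 43.7 m east.
Residual distance = √(19.0² + 43.7²) = 47.7 m.

48 m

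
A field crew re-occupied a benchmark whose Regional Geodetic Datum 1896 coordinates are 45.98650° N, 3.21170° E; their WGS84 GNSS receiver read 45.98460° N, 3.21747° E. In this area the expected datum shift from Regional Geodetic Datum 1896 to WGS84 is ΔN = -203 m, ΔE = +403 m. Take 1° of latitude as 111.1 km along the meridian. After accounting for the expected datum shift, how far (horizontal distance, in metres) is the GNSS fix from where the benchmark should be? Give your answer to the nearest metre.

43 m

Observed coordinate differences: Δφ = -0.00190°, Δλ = +0.00577°.
Converting to metres (1° lat = 111100 m, cos φ = 0.694828): observed ΔN = -211.1 m, observed ΔE = 445.4 m.
Subtracting the expected shift leaves a residual of -211.1 − (-203) = -8.1 m north and 445.4 − (403) = 42.4 m east.
Residual distance = √((-8.1)² + 42.4²) = 43.2 m.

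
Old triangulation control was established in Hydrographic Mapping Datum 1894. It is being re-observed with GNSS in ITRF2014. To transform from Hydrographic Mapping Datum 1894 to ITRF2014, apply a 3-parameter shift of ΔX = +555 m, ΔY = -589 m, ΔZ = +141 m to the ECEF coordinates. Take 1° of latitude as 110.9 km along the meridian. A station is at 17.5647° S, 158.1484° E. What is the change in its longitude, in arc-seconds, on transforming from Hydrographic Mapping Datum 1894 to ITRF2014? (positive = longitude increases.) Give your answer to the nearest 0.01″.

Δλ = 11.58″

sin φ = -0.301783, cos φ = 0.953377, sin λ = 0.372204, cos λ = -0.928151.
East component: ΔE = −sin λ·ΔX + cos λ·ΔY = −(0.372204)(555) + (-0.928151)(-589) = 340.11 m.
1° of latitude spans 110900 m; at latitude φ, 1° of longitude spans that × cos φ = 105729.5 m, so Δλ = 340.11 / 105729.5 × 3600 = 11.580″.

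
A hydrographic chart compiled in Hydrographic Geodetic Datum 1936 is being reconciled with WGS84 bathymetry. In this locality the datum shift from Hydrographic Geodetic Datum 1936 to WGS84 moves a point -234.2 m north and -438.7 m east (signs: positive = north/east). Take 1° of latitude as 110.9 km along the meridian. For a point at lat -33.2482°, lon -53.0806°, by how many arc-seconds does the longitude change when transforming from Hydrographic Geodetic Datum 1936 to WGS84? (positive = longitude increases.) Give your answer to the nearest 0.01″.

At latitude -33.2482°, cos φ = 0.836303.
1° of longitude at this latitude = 110.9 × cos φ = 92.75 km, so Δλ = -438.7 / 92746.0 = -0.0047301° = -17.028″.

Δλ = -17.03″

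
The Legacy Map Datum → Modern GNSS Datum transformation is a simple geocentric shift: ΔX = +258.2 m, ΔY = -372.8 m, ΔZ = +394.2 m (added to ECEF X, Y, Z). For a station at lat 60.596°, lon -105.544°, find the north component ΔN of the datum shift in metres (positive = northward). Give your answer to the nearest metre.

The local north axis is (−sin φ cos λ, −sin φ sin λ, cos φ), giving ΔN = 60.279 − 312.897 + 193.538 = -59.08 m.

ΔN = -59 m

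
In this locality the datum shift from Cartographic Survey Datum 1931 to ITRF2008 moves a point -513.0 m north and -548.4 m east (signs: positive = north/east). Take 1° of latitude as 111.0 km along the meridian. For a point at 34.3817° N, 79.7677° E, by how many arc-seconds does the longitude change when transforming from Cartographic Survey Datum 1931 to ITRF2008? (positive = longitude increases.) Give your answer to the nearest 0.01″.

At latitude 34.3817°, cos φ = 0.825294.
1° of longitude at this latitude = 111.0 × cos φ = 91.61 km, so Δλ = -548.4 / 91607.6 = -0.0059864° = -21.551″.

Δλ = -21.55″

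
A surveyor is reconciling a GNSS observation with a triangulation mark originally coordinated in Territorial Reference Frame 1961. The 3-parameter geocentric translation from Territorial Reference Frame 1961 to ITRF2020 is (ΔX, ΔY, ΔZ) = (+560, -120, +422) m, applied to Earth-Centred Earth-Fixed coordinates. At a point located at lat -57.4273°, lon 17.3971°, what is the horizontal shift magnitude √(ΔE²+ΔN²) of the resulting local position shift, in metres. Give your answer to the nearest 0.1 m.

706.0 m

At φ = -57.4273°, λ = 17.3971°: sin φ = -0.842709, cos φ = 0.538369, sin λ = 0.298992, cos λ = 0.954255.
ΔE = −sin λ·ΔX + cos λ·ΔY = −(0.298992)·(560) + (0.954255)·(-120) = -281.95 m.
ΔN = −sin φ cos λ·ΔX − sin φ sin λ·ΔY + cos φ·ΔZ = −(-0.842709)(0.954255)(560) − (-0.842709)(0.298992)(-120) + (0.538369)(422) = 647.29 m.
Horizontal magnitude = √(ΔE² + ΔN²) = √((-281.95)² + 647.29²) = 706.03 m.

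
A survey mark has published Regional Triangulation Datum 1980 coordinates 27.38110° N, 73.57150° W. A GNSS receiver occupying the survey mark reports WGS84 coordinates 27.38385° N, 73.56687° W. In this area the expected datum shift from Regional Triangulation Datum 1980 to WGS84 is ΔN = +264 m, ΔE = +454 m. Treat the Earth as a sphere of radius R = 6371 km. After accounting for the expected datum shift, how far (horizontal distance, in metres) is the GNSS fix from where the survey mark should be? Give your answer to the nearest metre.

42 m

Observed coordinate differences: Δφ = +0.00275°, Δλ = +0.00463°.
Converting to metres (1° lat = 111195 m, cos φ = 0.887967): observed ΔN = 305.8 m, observed ΔE = 457.2 m.
Subtracting the expected shift leaves a residual of 305.8 − (264) = 41.8 m north and 457.2 − (454) = 3.2 m east.
Residual distance = √(41.8² + 3.2²) = 41.9 m.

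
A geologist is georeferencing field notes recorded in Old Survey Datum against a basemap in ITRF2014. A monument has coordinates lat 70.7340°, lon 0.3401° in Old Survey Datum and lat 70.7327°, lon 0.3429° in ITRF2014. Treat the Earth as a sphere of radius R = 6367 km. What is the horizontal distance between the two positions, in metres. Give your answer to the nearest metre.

177 m

Δφ = 70.7327° − 70.7340° = -0.0013°; Δλ = 0.3429° − 0.3401° = +0.0028°.
1° along a meridian = πR/180 = 111125 m.
ΔN = Δφ × 111125 = -144.5 m; ΔE = Δλ × 111125 × cos(70.7340°) = +0.0028 × 111125 × 0.329954 = 102.7 m.
Distance = √(ΔE² + ΔN²) = √(102.7² + (-144.5)²) = 177.2 m.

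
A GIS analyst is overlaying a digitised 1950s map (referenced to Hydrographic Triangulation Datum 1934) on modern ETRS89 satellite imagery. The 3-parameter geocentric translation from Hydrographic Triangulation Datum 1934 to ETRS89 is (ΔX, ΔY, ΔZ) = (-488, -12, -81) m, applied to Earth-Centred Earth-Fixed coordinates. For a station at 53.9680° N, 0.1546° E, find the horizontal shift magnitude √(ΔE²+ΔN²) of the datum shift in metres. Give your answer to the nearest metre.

347 m

At φ = 53.9680°, λ = 0.1546°: sin φ = 0.808689, cos φ = 0.588237, sin λ = 0.002698, cos λ = 0.999996.
ΔE = −sin λ·ΔX + cos λ·ΔY = −(0.002698)·(-488) + (0.999996)·(-12) = -10.68 m.
ΔN = −sin φ cos λ·ΔX − sin φ sin λ·ΔY + cos φ·ΔZ = −(0.808689)(0.999996)(-488) − (0.808689)(0.002698)(-12) + (0.588237)(-81) = 347.02 m.
Horizontal magnitude = √(ΔE² + ΔN²) = √((-10.68)² + 347.02²) = 347.18 m.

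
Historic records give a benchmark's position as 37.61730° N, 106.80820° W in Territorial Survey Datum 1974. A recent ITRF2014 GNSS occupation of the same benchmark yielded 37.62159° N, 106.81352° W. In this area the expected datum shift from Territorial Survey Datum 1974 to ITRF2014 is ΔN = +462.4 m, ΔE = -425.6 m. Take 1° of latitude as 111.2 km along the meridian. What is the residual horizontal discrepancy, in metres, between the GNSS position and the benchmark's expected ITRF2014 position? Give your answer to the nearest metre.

45 m

Observed coordinate differences: Δφ = +0.00429°, Δλ = -0.00532°.
Converting to metres (1° lat = 111200 m, cos φ = 0.792105): observed ΔN = 477.0 m, observed ΔE = -468.6 m.
Subtracting the expected shift leaves a residual of 477.0 − (462.4) = 14.6 m north and -468.6 − (-425.6) = -43.0 m east.
Residual distance = √(14.6² + (-43.0)²) = 45.4 m.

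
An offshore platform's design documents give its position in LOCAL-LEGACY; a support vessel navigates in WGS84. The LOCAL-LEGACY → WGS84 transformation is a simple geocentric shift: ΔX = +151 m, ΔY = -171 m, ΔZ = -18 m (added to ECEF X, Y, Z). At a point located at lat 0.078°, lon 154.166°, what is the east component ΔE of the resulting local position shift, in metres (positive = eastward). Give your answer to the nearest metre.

At φ = 0.078°, λ = 154.166°: sin φ = 0.001361, cos φ = 0.999999, sin λ = 0.435765, cos λ = -0.900060.
ΔE = −sin λ·ΔX + cos λ·ΔY = −(0.435765)·(151) + (-0.900060)·(-171) = 88.11 m.

ΔE = 88 m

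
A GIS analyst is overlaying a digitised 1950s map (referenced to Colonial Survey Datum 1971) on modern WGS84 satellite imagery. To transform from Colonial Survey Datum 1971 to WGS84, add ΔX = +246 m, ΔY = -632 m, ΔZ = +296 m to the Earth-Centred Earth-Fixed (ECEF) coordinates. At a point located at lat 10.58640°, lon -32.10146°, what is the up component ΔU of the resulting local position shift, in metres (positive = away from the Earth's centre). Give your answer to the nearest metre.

ΔU = 589 m

The local up (radial) axis is (cos φ cos λ, cos φ sin λ, sin φ), giving ΔU = 204.842 + 330.141 + 54.381 = 589.36 m.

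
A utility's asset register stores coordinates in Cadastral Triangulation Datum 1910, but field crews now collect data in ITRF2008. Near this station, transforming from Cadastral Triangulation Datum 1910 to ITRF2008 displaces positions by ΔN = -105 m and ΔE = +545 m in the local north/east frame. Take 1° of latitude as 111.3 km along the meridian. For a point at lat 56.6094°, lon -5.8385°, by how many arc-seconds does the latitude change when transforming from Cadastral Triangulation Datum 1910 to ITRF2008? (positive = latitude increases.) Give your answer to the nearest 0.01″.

Δφ = -3.40″

1° of latitude = 111.3 km, so Δφ = -105.0 / 111300 = -0.0009434° = -3.396″.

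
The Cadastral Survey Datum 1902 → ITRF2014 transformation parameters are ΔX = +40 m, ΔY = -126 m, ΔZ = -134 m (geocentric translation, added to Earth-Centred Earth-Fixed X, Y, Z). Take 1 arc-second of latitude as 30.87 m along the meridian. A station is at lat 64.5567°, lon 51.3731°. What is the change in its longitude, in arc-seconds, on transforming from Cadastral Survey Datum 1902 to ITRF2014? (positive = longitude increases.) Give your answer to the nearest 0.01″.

Δλ = -8.29″

sin φ = 0.903011, cos φ = 0.429618, sin λ = 0.781227, cos λ = 0.624246.
East component: ΔE = −sin λ·ΔX + cos λ·ΔY = −(0.781227)(40) + (0.624246)(-126) = -109.90 m.
1° of latitude spans 3600 × 30.87 = 111132 m; at latitude φ, 1° of longitude spans that × cos φ = 47744.3 m, so Δλ = -109.90 / 47744.3 × 3600 = -8.287″.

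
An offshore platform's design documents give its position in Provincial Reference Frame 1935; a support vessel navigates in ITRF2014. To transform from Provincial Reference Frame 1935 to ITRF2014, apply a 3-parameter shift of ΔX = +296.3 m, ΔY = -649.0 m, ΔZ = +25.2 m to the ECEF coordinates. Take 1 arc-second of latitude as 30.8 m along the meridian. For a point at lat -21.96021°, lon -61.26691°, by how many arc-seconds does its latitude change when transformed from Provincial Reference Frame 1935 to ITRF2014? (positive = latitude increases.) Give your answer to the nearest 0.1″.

Δφ = 9.4″

sin φ = -0.373963, cos φ = 0.927444, sin λ = -0.876869, cos λ = 0.480730.
North component: ΔN = −sin φ cos λ·ΔX − sin φ sin λ·ΔY + cos φ·ΔZ = −(-0.373963)(0.480730)(296.3) − (-0.373963)(-0.876869)(-649.0) + (0.927444)(25.2) = 289.46 m.
1° of latitude spans 3600 × 30.80 = 110880 m, so Δφ = 289.46 / 110880 × 3600 = 9.398″.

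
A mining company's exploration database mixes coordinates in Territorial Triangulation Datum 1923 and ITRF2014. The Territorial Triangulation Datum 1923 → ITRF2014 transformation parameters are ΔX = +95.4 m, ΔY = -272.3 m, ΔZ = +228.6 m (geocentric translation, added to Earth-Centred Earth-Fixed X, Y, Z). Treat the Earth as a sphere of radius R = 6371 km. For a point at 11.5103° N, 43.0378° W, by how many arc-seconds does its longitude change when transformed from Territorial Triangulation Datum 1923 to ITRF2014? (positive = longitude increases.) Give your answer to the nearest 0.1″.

sin φ = 0.199544, cos φ = 0.979889, sin λ = -0.682481, cos λ = 0.730904.
East component: ΔE = −sin λ·ΔX + cos λ·ΔY = −(-0.682481)(95.4) + (0.730904)(-272.3) = -133.92 m.
1° of latitude spans πR/180 = 111195 m; at latitude φ, 1° of longitude spans that × cos φ = 108958.7 m, so Δλ = -133.92 / 108958.7 × 3600 = -4.425″.

Δλ = -4.4″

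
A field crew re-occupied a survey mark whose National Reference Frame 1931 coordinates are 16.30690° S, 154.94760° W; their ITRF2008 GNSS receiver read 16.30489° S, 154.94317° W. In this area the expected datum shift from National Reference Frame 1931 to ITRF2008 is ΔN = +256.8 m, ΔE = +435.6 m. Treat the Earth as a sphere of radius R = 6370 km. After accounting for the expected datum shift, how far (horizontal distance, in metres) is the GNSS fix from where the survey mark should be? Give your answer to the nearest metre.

50 m

Observed coordinate differences: Δφ = +0.00201°, Δλ = +0.00443°.
Converting to metres (1° lat = 111177 m, cos φ = 0.959771): observed ΔN = 223.5 m, observed ΔE = 472.7 m.
Subtracting the expected shift leaves a residual of 223.5 − (256.8) = -33.3 m north and 472.7 − (435.6) = 37.1 m east.
Residual distance = √((-33.3)² + 37.1²) = 49.9 m.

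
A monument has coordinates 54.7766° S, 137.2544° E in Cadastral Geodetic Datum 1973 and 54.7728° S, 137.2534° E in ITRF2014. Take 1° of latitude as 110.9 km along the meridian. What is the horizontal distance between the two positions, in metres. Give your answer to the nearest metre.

Δφ = -54.7728° − -54.7766° = +0.0038°; Δλ = 137.2534° − 137.2544° = -0.0010°.
ΔN = Δφ × 110900 = 421.4 m; ΔE = Δλ × 110900 × cos(-54.7766°) = -0.0010 × 110900 × 0.576766 = -64.0 m.
Distance = √(ΔE² + ΔN²) = √((-64.0)² + 421.4²) = 426.2 m.

426 m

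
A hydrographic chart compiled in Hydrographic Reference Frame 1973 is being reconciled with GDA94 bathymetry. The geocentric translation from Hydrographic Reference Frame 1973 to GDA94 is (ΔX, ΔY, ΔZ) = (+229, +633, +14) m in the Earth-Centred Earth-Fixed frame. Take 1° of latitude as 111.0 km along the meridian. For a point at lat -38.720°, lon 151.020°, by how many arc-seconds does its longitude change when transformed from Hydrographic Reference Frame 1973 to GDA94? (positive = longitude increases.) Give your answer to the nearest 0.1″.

Δλ = -27.6″

sin φ = -0.625515, cos φ = 0.780212, sin λ = 0.484504, cos λ = -0.874789.
East component: ΔE = −sin λ·ΔX + cos λ·ΔY = −(0.484504)(229) + (-0.874789)(633) = -664.69 m.
1° of latitude spans 111000 m; at latitude φ, 1° of longitude spans that × cos φ = 86603.5 m, so Δλ = -664.69 / 86603.5 × 3600 = -27.630″.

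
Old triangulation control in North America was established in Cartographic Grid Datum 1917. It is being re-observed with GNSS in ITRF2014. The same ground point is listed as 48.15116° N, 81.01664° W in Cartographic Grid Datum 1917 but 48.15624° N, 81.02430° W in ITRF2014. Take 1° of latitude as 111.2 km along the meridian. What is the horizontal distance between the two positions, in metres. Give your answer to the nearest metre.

801 m

Δφ = 48.15624° − 48.15116° = +0.00508°; Δλ = -81.02430° − -81.01664° = -0.00766°.
ΔN = Δφ × 111200 = 564.9 m; ΔE = Δλ × 111200 × cos(48.15116°) = -0.00766 × 111200 × 0.667168 = -568.3 m.
Distance = √(ΔE² + ΔN²) = √((-568.3)² + 564.9²) = 801.3 m.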